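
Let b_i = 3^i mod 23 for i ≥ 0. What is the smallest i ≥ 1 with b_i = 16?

b_0 = 1,  b_1 = 3,  b_2 = 9,  b_3 = 4,  b_4 = 12,  b_5 = 13,  b_6 = 16,  b_7 = 2,  b_8 = 6,  b_9 = 18,  b_{10} = 8,  b_{11} = 1.
The sequence repeats with period 11.
The value 16 first appears (with i ≥ 1) at b_6.

6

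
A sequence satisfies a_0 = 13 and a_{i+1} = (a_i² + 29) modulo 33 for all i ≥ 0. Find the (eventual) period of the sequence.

Listing terms: a_0 = 13; a_1 = 0; a_2 = 29; a_3 = 12; a_4 = 8; a_5 = 27; a_6 = 32; a_7 = 30; a_8 = 5; a_9 = 21; a_{10} = 8.
Since a_{10} = a_4 = 8, the sequence is eventually periodic: after a pre-period of length 4 it cycles with period 6.

6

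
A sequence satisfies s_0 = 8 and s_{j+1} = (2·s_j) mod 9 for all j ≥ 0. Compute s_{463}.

7

s_0 = 8, s_1 = 7, s_2 = 5, s_3 = 1, s_4 = 2, s_5 = 4, s_6 = 8.
The sequence repeats with period 6.
So s_{463} = s_{0 + ((463-0) mod 6)} = s_1 = 7.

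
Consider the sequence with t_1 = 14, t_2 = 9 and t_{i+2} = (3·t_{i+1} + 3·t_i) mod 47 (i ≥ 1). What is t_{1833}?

We have t_1 = 14, t_2 = 9, t_3 = 22, t_4 = 46, t_5 = 16, t_6 = 45, t_7 = 42, t_8 = 26, t_9 = 16, t_{10} = 32, t_{11} = 3, t_{12} = 11, t_{13} = 42, t_{14} = 18, t_{15} = 39, t_{16} = 30, t_{17} = 19, t_{18} = 6, t_{19} = 28, t_{20} = 8, t_{21} = 14, t_{22} = 19, t_{23} = 5, t_{24} = 25, t_{25} = 43, t_{26} = 16, t_{27} = 36, t_{28} = 15, t_{29} = 12, t_{30} = 34, t_{31} = 44, t_{32} = 46, t_{33} = 35, t_{34} = 8, t_{35} = 35, t_{36} = 35, t_{37} = 22, t_{38} = 30, t_{39} = 15, t_{40} = 41, t_{41} = 27, t_{42} = 16, t_{43} = 35, t_{44} = 12, t_{45} = 0, t_{46} = 36, t_{47} = 14, t_{48} = 9.
The sequence repeats with period 46.
So t_{1833} = t_{1 + ((1833-1) mod 46)} = t_{39} = 15.

15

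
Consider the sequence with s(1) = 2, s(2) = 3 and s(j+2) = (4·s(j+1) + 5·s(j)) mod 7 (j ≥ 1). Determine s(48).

We have s(1) = 2, s(2) = 3, s(3) = 1, s(4) = 5, s(5) = 4, s(6) = 6, s(7) = 2, s(8) = 3.
The sequence repeats with period 6.
So s(48) = s(1 + ((48-1) mod 6)) = s(6) = 6.

6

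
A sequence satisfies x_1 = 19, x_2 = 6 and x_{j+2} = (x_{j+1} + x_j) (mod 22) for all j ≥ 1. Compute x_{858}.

21

We have x_1 = 19, x_2 = 6, x_3 = 3, x_4 = 9, x_5 = 12, x_6 = 21, x_7 = 11, x_8 = 10, x_9 = 21, x_{10} = 9, x_{11} = 8, x_{12} = 17, x_{13} = 3, x_{14} = 20, x_{15} = 1, x_{16} = 21, x_{17} = 0, x_{18} = 21, x_{19} = 21, x_{20} = 20, x_{21} = 19, x_{22} = 17, x_{23} = 14, x_{24} = 9, x_{25} = 1, x_{26} = 10, x_{27} = 11, x_{28} = 21, x_{29} = 10, x_{30} = 9, x_{31} = 19, x_{32} = 6.
Since (x_{31}, x_{32}) = (x_1, x_2) = (19, 6) (two consecutive terms determine the rest), the sequence is periodic with period 30.
(858 - 1) mod 30 = 17, so x_{858} = x_{18} = 21.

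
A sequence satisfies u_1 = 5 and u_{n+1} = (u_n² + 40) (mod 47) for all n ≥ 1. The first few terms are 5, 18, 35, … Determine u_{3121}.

17

u_1 = 5,  u_2 = 18,  u_3 = 35,  u_4 = 43,  u_5 = 9,  u_6 = 27,  u_7 = 17,  u_8 = 0,  u_9 = 40,  u_{10} = 42,  u_{11} = 18.
Since u_{11} = u_2 = 18, the sequence is eventually periodic: after a pre-period of length 1 it cycles with period 9.
For n ≥ 2, u_n depends only on (n - 2) mod 9. (3121 - 2) mod 9 = 5, so u_{3121} = u_7 = 17.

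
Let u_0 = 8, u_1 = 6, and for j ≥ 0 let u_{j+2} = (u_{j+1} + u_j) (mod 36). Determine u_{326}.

22

Computing terms: u_0 = 8, u_1 = 6, u_2 = 14, u_3 = 20, u_4 = 34, u_5 = 18, u_6 = 16, u_7 = 34, u_8 = 14, u_9 = 12, u_{10} = 26, u_{11} = 2, u_{12} = 28, u_{13} = 30, u_{14} = 22, u_{15} = 16, u_{16} = 2, u_{17} = 18, u_{18} = 20, u_{19} = 2, u_{20} = 22, u_{21} = 24, u_{22} = 10, u_{23} = 34, u_{24} = 8, u_{25} = 6.
Since (u_{24}, u_{25}) = (u_0, u_1) = (8, 6) (two consecutive terms determine the rest), the sequence is periodic with period 24.
So u_{326} = u_{0 + ((326-0) mod 24)} = u_{14} = 22.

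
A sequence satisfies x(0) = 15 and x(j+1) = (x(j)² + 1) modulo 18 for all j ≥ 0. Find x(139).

8

Listing terms: x(0) = 15; x(1) = 10; x(2) = 11; x(3) = 14; x(4) = 17; x(5) = 2; x(6) = 5; x(7) = 8; x(8) = 11.
Since x(8) = x(2) = 11, the sequence is eventually periodic: after a pre-period of length 2 it cycles with period 6.
For j ≥ 2, x(j) depends only on (j - 2) mod 6. (139 - 2) mod 6 = 5, so x(139) = x(7) = 8.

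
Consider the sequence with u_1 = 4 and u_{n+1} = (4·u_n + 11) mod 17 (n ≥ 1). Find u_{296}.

Listing terms: u_1 = 4,  u_2 = 10,  u_3 = 0,  u_4 = 11,  u_5 = 4.
Since u_5 = u_1 = 4, the sequence is periodic with period 4.
So u_{296} = u_{1 + ((296-1) mod 4)} = u_4 = 11.

11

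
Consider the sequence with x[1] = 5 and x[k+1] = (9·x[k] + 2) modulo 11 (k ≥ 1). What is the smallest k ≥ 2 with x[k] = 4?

5

x[1] = 5,  x[2] = 3,  x[3] = 7,  x[4] = 10,  x[5] = 4,  x[6] = 5.
Since x[6] = x[1] = 5, the sequence is periodic with period 5.
The value 4 first appears (with k ≥ 2) at x[5].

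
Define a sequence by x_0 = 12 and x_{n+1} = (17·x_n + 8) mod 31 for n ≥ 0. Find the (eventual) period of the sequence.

30

Computing terms: x_0 = 12, x_1 = 26, x_2 = 16, x_3 = 1, x_4 = 25, x_5 = 30, x_6 = 22, x_7 = 10, x_8 = 23, x_9 = 27, x_{10} = 2, x_{11} = 11, x_{12} = 9, x_{13} = 6, x_{14} = 17, x_{15} = 18, x_{16} = 4, x_{17} = 14, x_{18} = 29, x_{19} = 5, x_{20} = 0, x_{21} = 8, x_{22} = 20, x_{23} = 7, x_{24} = 3, x_{25} = 28, x_{26} = 19, x_{27} = 21, x_{28} = 24, x_{29} = 13, x_{30} = 12.
Since x_{30} = x_0 = 12, the sequence is periodic with period 30.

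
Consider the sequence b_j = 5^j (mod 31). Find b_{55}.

5

Listing terms: b_1 = 5; b_2 = 25; b_3 = 1; b_4 = 5.
The sequence repeats with period 3.
(55 - 1) mod 3 = 0, so b_{55} = b_1 = 5.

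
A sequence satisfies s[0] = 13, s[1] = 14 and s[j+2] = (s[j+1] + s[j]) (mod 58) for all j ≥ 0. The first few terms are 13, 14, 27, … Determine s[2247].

25

Listing terms: s[0] = 13, s[1] = 14, s[2] = 27, s[3] = 41, s[4] = 10, s[5] = 51, s[6] = 3, s[7] = 54, s[8] = 57, s[9] = 53, s[10] = 52, s[11] = 47, s[12] = 41, s[13] = 30, s[14] = 13, s[15] = 43, s[16] = 56, s[17] = 41, s[18] = 39, s[19] = 22, s[20] = 3, s[21] = 25, s[22] = 28, s[23] = 53, s[24] = 23, s[25] = 18, s[26] = 41, s[27] = 1, s[28] = 42, s[29] = 43, s[30] = 27, s[31] = 12, s[32] = 39, s[33] = 51, s[34] = 32, s[35] = 25, s[36] = 57, s[37] = 24, s[38] = 23, s[39] = 47, s[40] = 12, s[41] = 1, s[42] = 13, s[43] = 14.
The sequence repeats with period 42.
So s[2247] = s[0 + ((2247-0) mod 42)] = s[21] = 25.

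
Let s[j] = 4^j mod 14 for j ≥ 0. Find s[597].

We have s[0] = 1,  s[1] = 4,  s[2] = 2,  s[3] = 8,  s[4] = 4.
Since s[4] = s[1] = 4, the sequence is eventually periodic: after a pre-period of length 1 it cycles with period 3.
For j ≥ 1, s[j] depends only on (j - 1) mod 3. (597 - 1) mod 3 = 2, so s[597] = s[3] = 8.

8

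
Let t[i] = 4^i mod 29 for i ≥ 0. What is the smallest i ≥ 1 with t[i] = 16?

Computing terms: t[0] = 1,  t[1] = 4,  t[2] = 16,  t[3] = 6,  t[4] = 24,  t[5] = 9,  t[6] = 7,  t[7] = 28,  t[8] = 25,  t[9] = 13,  t[10] = 23,  t[11] = 5,  t[12] = 20,  t[13] = 22,  t[14] = 1.
The sequence repeats with period 14.
The value 16 first appears (with i ≥ 1) at t[2].

2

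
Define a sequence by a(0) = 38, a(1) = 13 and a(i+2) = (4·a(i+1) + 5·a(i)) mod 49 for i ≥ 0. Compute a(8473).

a(0) = 38, a(1) = 13, a(2) = 46, a(3) = 4, a(4) = 1, a(5) = 24, a(6) = 3, a(7) = 34, a(8) = 4, a(9) = 39, a(10) = 29, a(11) = 17, a(12) = 17, a(13) = 6, a(14) = 11, a(15) = 25, a(16) = 8, a(17) = 10, a(18) = 31, a(19) = 27, a(20) = 18, a(21) = 11, a(22) = 36, a(23) = 3, a(24) = 45, a(25) = 48, a(26) = 25, a(27) = 46, a(28) = 15, a(29) = 45, a(30) = 10, a(31) = 20, a(32) = 32, a(33) = 32, a(34) = 43, a(35) = 38, a(36) = 24, a(37) = 41, a(38) = 39, a(39) = 18, a(40) = 22, a(41) = 31, a(42) = 38, a(43) = 13.
The sequence repeats with period 42.
(8473 - 0) mod 42 = 31, so a(8473) = a(31) = 20.

20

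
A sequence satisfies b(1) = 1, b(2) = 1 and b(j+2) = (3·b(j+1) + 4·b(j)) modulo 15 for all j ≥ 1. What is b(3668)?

Computing terms: b(1) = 1; b(2) = 1; b(3) = 7; b(4) = 10; b(5) = 13; b(6) = 4; b(7) = 4; b(8) = 13; b(9) = 10; b(10) = 7; b(11) = 1; b(12) = 1.
Since (b(11), b(12)) = (b(1), b(2)) = (1, 1) (two consecutive terms determine the rest), the sequence is periodic with period 10.
So b(3668) = b(1 + ((3668-1) mod 10)) = b(8) = 13.

13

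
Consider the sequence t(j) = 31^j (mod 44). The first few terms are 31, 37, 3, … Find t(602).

Computing terms: t(1) = 31, t(2) = 37, t(3) = 3, t(4) = 5, t(5) = 23, t(6) = 9, t(7) = 15, t(8) = 25, t(9) = 27, t(10) = 1, t(11) = 31.
Since t(11) = t(1) = 31, the sequence is periodic with period 10.
So t(602) = t(1 + ((602-1) mod 10)) = t(2) = 37.

37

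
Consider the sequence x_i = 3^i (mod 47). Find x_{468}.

Computing terms: x_0 = 1,  x_1 = 3,  x_2 = 9,  x_3 = 27,  x_4 = 34,  x_5 = 8,  x_6 = 24,  x_7 = 25,  x_8 = 28,  x_9 = 37,  x_{10} = 17,  x_{11} = 4,  x_{12} = 12,  x_{13} = 36,  x_{14} = 14,  x_{15} = 42,  x_{16} = 32,  x_{17} = 2,  x_{18} = 6,  x_{19} = 18,  x_{20} = 7,  x_{21} = 21,  x_{22} = 16,  x_{23} = 1.
The sequence repeats with period 23.
So x_{468} = x_{0 + ((468-0) mod 23)} = x_8 = 28.

28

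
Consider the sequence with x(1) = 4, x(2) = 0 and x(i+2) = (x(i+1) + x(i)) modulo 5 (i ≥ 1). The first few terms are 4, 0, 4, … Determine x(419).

We have x(1) = 4; x(2) = 0; x(3) = 4; x(4) = 4; x(5) = 3; x(6) = 2; x(7) = 0; x(8) = 2; x(9) = 2; x(10) = 4; x(11) = 1; x(12) = 0; x(13) = 1; x(14) = 1; x(15) = 2; x(16) = 3; x(17) = 0; x(18) = 3; x(19) = 3; x(20) = 1; x(21) = 4; x(22) = 0.
Since (x(21), x(22)) = (x(1), x(2)) = (4, 0) (two consecutive terms determine the rest), the sequence is periodic with period 20.
So x(419) = x(1 + ((419-1) mod 20)) = x(19) = 3.

3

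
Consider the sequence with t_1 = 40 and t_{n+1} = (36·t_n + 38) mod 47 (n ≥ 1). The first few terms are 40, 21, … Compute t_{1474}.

t_1 = 40,  t_2 = 21,  t_3 = 42,  t_4 = 46,  t_5 = 2,  t_6 = 16,  t_7 = 3,  t_8 = 5,  t_9 = 30,  t_{10} = 37,  t_{11} = 7,  t_{12} = 8,  t_{13} = 44,  t_{14} = 24,  t_{15} = 9,  t_{16} = 33,  t_{17} = 4,  t_{18} = 41,  t_{19} = 10,  t_{20} = 22,  t_{21} = 31,  t_{22} = 26,  t_{23} = 34,  t_{24} = 40.
The sequence repeats with period 23.
So t_{1474} = t_{1 + ((1474-1) mod 23)} = t_2 = 21.

21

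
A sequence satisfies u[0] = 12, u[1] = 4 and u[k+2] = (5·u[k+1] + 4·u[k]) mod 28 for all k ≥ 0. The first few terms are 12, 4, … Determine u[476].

We have u[0] = 12,  u[1] = 4,  u[2] = 12,  u[3] = 20,  u[4] = 8,  u[5] = 8,  u[6] = 16,  u[7] = 0,  u[8] = 8,  u[9] = 12,  u[10] = 8,  u[11] = 4,  u[12] = 24,  u[13] = 24,  u[14] = 20,  u[15] = 0,  u[16] = 24,  u[17] = 8,  u[18] = 24,  u[19] = 12,  u[20] = 16,  u[21] = 16,  u[22] = 4,  u[23] = 0,  u[24] = 16,  u[25] = 24,  u[26] = 16,  u[27] = 8,  u[28] = 20,  u[29] = 20,  u[30] = 12,  u[31] = 0,  u[32] = 20,  u[33] = 16,  u[34] = 20,  u[35] = 24,  u[36] = 4,  u[37] = 4,  u[38] = 8,  u[39] = 0,  u[40] = 4,  u[41] = 20,  u[42] = 4,  u[43] = 16,  u[44] = 12,  u[45] = 12,  u[46] = 24,  u[47] = 0,  u[48] = 12,  u[49] = 4.
Since (u[48], u[49]) = (u[0], u[1]) = (12, 4) (two consecutive terms determine the rest), the sequence is periodic with period 48.
(476 - 0) mod 48 = 44, so u[476] = u[44] = 12.

12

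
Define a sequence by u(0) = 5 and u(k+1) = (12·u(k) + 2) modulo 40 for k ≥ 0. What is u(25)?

2

We have u(0) = 5,  u(1) = 22,  u(2) = 26,  u(3) = 34,  u(4) = 10,  u(5) = 2,  u(6) = 26.
Since u(6) = u(2) = 26, the sequence is eventually periodic: after a pre-period of length 2 it cycles with period 4.
For k ≥ 2, u(k) depends only on (k - 2) mod 4. (25 - 2) mod 4 = 3, so u(25) = u(5) = 2.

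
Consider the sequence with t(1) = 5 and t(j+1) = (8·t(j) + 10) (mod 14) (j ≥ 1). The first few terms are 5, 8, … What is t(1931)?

6

We have t(1) = 5,  t(2) = 8,  t(3) = 4,  t(4) = 0,  t(5) = 10,  t(6) = 6,  t(7) = 2,  t(8) = 12,  t(9) = 8.
Since t(9) = t(2) = 8, the sequence is eventually periodic: after a pre-period of length 1 it cycles with period 7.
For j ≥ 2, t(j) depends only on (j - 2) mod 7. (1931 - 2) mod 7 = 4, so t(1931) = t(6) = 6.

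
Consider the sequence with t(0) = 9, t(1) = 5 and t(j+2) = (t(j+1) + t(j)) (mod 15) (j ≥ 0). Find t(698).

Computing terms: t(0) = 9; t(1) = 5; t(2) = 14; t(3) = 4; t(4) = 3; t(5) = 7; t(6) = 10; t(7) = 2; t(8) = 12; t(9) = 14; t(10) = 11; t(11) = 10; t(12) = 6; t(13) = 1; t(14) = 7; t(15) = 8; t(16) = 0; t(17) = 8; t(18) = 8; t(19) = 1; t(20) = 9; t(21) = 10; t(22) = 4; t(23) = 14; t(24) = 3; t(25) = 2; t(26) = 5; t(27) = 7; t(28) = 12; t(29) = 4; t(30) = 1; t(31) = 5; t(32) = 6; t(33) = 11; t(34) = 2; t(35) = 13; t(36) = 0; t(37) = 13; t(38) = 13; t(39) = 11; t(40) = 9; t(41) = 5.
Since (t(40), t(41)) = (t(0), t(1)) = (9, 5) (two consecutive terms determine the rest), the sequence is periodic with period 40.
(698 - 0) mod 40 = 18, so t(698) = t(18) = 8.

8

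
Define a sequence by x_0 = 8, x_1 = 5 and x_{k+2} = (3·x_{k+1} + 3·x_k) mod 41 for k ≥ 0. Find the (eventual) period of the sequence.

5

Listing terms: x_0 = 8, x_1 = 5, x_2 = 39, x_3 = 9, x_4 = 21, x_5 = 8, x_6 = 5.
Since (x_5, x_6) = (x_0, x_1) = (8, 5) (two consecutive terms determine the rest), the sequence is periodic with period 5.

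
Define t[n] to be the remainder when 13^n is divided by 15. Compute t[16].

t[0] = 1,  t[1] = 13,  t[2] = 4,  t[3] = 7,  t[4] = 1.
The sequence repeats with period 4.
(16 - 0) mod 4 = 0, so t[16] = t[0] = 1.

1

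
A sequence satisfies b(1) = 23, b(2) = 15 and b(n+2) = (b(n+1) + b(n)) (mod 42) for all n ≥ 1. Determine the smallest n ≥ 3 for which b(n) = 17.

19

We have b(1) = 23; b(2) = 15; b(3) = 38; b(4) = 11; b(5) = 7; b(6) = 18; b(7) = 25; b(8) = 1; b(9) = 26; b(10) = 27; b(11) = 11; b(12) = 38; b(13) = 7; b(14) = 3; b(15) = 10; b(16) = 13; b(17) = 23; b(18) = 36; b(19) = 17; b(20) = 11; b(21) = 28; b(22) = 39; b(23) = 25; b(24) = 22; b(25) = 5; b(26) = 27; b(27) = 32; b(28) = 17; b(29) = 7; b(30) = 24; b(31) = 31; b(32) = 13; b(33) = 2; b(34) = 15; b(35) = 17; b(36) = 32; b(37) = 7; b(38) = 39; b(39) = 4; b(40) = 1; b(41) = 5; b(42) = 6; b(43) = 11; b(44) = 17; b(45) = 28; b(46) = 3; b(47) = 31; b(48) = 34; b(49) = 23; b(50) = 15.
Since (b(49), b(50)) = (b(1), b(2)) = (23, 15) (two consecutive terms determine the rest), the sequence is periodic with period 48.
The value 17 first appears (with n ≥ 3) at b(19).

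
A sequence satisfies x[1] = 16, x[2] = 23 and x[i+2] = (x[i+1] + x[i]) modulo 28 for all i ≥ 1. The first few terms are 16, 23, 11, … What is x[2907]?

3

x[1] = 16, x[2] = 23, x[3] = 11, x[4] = 6, x[5] = 17, x[6] = 23, x[7] = 12, x[8] = 7, x[9] = 19, x[10] = 26, x[11] = 17, x[12] = 15, x[13] = 4, x[14] = 19, x[15] = 23, x[16] = 14, x[17] = 9, x[18] = 23, x[19] = 4, x[20] = 27, x[21] = 3, x[22] = 2, x[23] = 5, x[24] = 7, x[25] = 12, x[26] = 19, x[27] = 3, x[28] = 22, x[29] = 25, x[30] = 19, x[31] = 16, x[32] = 7, x[33] = 23, x[34] = 2, x[35] = 25, x[36] = 27, x[37] = 24, x[38] = 23, x[39] = 19, x[40] = 14, x[41] = 5, x[42] = 19, x[43] = 24, x[44] = 15, x[45] = 11, x[46] = 26, x[47] = 9, x[48] = 7, x[49] = 16, x[50] = 23.
Since (x[49], x[50]) = (x[1], x[2]) = (16, 23) (two consecutive terms determine the rest), the sequence is periodic with period 48.
(2907 - 1) mod 48 = 26, so x[2907] = x[27] = 3.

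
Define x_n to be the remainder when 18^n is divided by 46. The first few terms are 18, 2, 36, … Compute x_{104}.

26

We have x_1 = 18, x_2 = 2, x_3 = 36, x_4 = 4, x_5 = 26, x_6 = 8, x_7 = 6, x_8 = 16, x_9 = 12, x_{10} = 32, x_{11} = 24, x_{12} = 18.
Since x_{12} = x_1 = 18, the sequence is periodic with period 11.
(104 - 1) mod 11 = 4, so x_{104} = x_5 = 26.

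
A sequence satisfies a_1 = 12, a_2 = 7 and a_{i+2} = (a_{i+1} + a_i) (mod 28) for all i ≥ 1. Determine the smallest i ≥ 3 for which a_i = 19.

a_1 = 12, a_2 = 7, a_3 = 19, a_4 = 26, a_5 = 17, a_6 = 15, a_7 = 4, a_8 = 19, a_9 = 23, a_{10} = 14, a_{11} = 9, a_{12} = 23, a_{13} = 4, a_{14} = 27, a_{15} = 3, a_{16} = 2, a_{17} = 5, a_{18} = 7, a_{19} = 12, a_{20} = 19, a_{21} = 3, a_{22} = 22, a_{23} = 25, a_{24} = 19, a_{25} = 16, a_{26} = 7, a_{27} = 23, a_{28} = 2, a_{29} = 25, a_{30} = 27, a_{31} = 24, a_{32} = 23, a_{33} = 19, a_{34} = 14, a_{35} = 5, a_{36} = 19, a_{37} = 24, a_{38} = 15, a_{39} = 11, a_{40} = 26, a_{41} = 9, a_{42} = 7, a_{43} = 16, a_{44} = 23, a_{45} = 11, a_{46} = 6, a_{47} = 17, a_{48} = 23, a_{49} = 12, a_{50} = 7.
The sequence repeats with period 48.
The value 19 first appears (with i ≥ 3) at a_3.

3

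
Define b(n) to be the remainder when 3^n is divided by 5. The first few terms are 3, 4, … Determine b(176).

b(1) = 3, b(2) = 4, b(3) = 2, b(4) = 1, b(5) = 3.
Since b(5) = b(1) = 3, the sequence is periodic with period 4.
(176 - 1) mod 4 = 3, so b(176) = b(4) = 1.

1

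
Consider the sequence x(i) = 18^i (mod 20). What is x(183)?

x(0) = 1; x(1) = 18; x(2) = 4; x(3) = 12; x(4) = 16; x(5) = 8; x(6) = 4.
Since x(6) = x(2) = 4, the sequence is eventually periodic: after a pre-period of length 2 it cycles with period 4.
For i ≥ 2, x(i) depends only on (i - 2) mod 4. (183 - 2) mod 4 = 1, so x(183) = x(3) = 12.

12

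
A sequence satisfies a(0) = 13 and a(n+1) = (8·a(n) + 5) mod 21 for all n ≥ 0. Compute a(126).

Listing terms: a(0) = 13, a(1) = 4, a(2) = 16, a(3) = 7, a(4) = 19, a(5) = 10, a(6) = 1, a(7) = 13.
Since a(7) = a(0) = 13, the sequence is periodic with period 7.
So a(126) = a(0 + ((126-0) mod 7)) = a(0) = 13.

13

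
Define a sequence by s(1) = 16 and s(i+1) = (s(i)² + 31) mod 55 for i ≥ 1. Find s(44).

32

Computing terms: s(1) = 16,  s(2) = 12,  s(3) = 10,  s(4) = 21,  s(5) = 32,  s(6) = 10.
Since s(6) = s(3) = 10, the sequence is eventually periodic: after a pre-period of length 2 it cycles with period 3.
For i ≥ 3, s(i) depends only on (i - 3) mod 3. (44 - 3) mod 3 = 2, so s(44) = s(5) = 32.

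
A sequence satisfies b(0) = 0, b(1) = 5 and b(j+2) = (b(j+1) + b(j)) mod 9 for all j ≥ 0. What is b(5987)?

4

b(0) = 0, b(1) = 5, b(2) = 5, b(3) = 1, b(4) = 6, b(5) = 7, b(6) = 4, b(7) = 2, b(8) = 6, b(9) = 8, b(10) = 5, b(11) = 4, b(12) = 0, b(13) = 4, b(14) = 4, b(15) = 8, b(16) = 3, b(17) = 2, b(18) = 5, b(19) = 7, b(20) = 3, b(21) = 1, b(22) = 4, b(23) = 5, b(24) = 0, b(25) = 5.
The sequence repeats with period 24.
(5987 - 0) mod 24 = 11, so b(5987) = b(11) = 4.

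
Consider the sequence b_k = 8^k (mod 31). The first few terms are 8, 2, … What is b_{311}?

8

b_1 = 8; b_2 = 2; b_3 = 16; b_4 = 4; b_5 = 1; b_6 = 8.
Since b_6 = b_1 = 8, the sequence is periodic with period 5.
So b_{311} = b_{1 + ((311-1) mod 5)} = b_1 = 8.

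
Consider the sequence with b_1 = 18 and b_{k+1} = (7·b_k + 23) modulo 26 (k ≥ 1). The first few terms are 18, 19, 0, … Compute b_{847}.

22

We have b_1 = 18, b_2 = 19, b_3 = 0, b_4 = 23, b_5 = 2, b_6 = 11, b_7 = 22, b_8 = 21, b_9 = 14, b_{10} = 17, b_{11} = 12, b_{12} = 3, b_{13} = 18.
Since b_{13} = b_1 = 18, the sequence is periodic with period 12.
So b_{847} = b_{1 + ((847-1) mod 12)} = b_7 = 22.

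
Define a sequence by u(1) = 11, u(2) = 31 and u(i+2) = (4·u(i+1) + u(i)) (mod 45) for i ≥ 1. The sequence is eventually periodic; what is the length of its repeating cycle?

Listing terms: u(1) = 11; u(2) = 31; u(3) = 0; u(4) = 31; u(5) = 34; u(6) = 32; u(7) = 27; u(8) = 5; u(9) = 2; u(10) = 13; u(11) = 9; u(12) = 4; u(13) = 25; u(14) = 14; u(15) = 36; u(16) = 23; u(17) = 38; u(18) = 40; u(19) = 18; u(20) = 22; u(21) = 16; u(22) = 41; u(23) = 0; u(24) = 41; u(25) = 29; u(26) = 22; u(27) = 27; u(28) = 40; u(29) = 7; u(30) = 23; u(31) = 9; u(32) = 14; u(33) = 20; u(34) = 4; u(35) = 36; u(36) = 13; u(37) = 43; u(38) = 5; u(39) = 18; u(40) = 32; u(41) = 11; u(42) = 31.
Since (u(41), u(42)) = (u(1), u(2)) = (11, 31) (two consecutive terms determine the rest), the sequence is periodic with period 40.

40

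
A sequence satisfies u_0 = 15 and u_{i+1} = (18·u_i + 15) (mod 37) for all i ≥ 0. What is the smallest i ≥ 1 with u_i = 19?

We have u_0 = 15,  u_1 = 26,  u_2 = 2,  u_3 = 14,  u_4 = 8,  u_5 = 11,  u_6 = 28,  u_7 = 1,  u_8 = 33,  u_9 = 17,  u_{10} = 25,  u_{11} = 21,  u_{12} = 23,  u_{13} = 22,  u_{14} = 4,  u_{15} = 13,  u_{16} = 27,  u_{17} = 20,  u_{18} = 5,  u_{19} = 31,  u_{20} = 18,  u_{21} = 6,  u_{22} = 12,  u_{23} = 9,  u_{24} = 29,  u_{25} = 19,  u_{26} = 24,  u_{27} = 3,  u_{28} = 32,  u_{29} = 36,  u_{30} = 34,  u_{31} = 35,  u_{32} = 16,  u_{33} = 7,  u_{34} = 30,  u_{35} = 0,  u_{36} = 15.
The sequence repeats with period 36.
The value 19 first appears (with i ≥ 1) at u_{25}.

25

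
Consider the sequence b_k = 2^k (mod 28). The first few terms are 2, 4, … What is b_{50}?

Computing terms: b_1 = 2, b_2 = 4, b_3 = 8, b_4 = 16, b_5 = 4.
Since b_5 = b_2 = 4, the sequence is eventually periodic: after a pre-period of length 1 it cycles with period 3.
For k ≥ 2, b_k depends only on (k - 2) mod 3. (50 - 2) mod 3 = 0, so b_{50} = b_2 = 4.

4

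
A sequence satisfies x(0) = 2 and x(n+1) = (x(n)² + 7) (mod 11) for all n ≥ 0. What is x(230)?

x(0) = 2, x(1) = 0, x(2) = 7, x(3) = 1, x(4) = 8, x(5) = 5, x(6) = 10, x(7) = 8.
Since x(7) = x(4) = 8, the sequence is eventually periodic: after a pre-period of length 4 it cycles with period 3.
For n ≥ 4, x(n) depends only on (n - 4) mod 3. (230 - 4) mod 3 = 1, so x(230) = x(5) = 5.

5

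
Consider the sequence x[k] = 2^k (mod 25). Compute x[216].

11

We have x[1] = 2; x[2] = 4; x[3] = 8; x[4] = 16; x[5] = 7; x[6] = 14; x[7] = 3; x[8] = 6; x[9] = 12; x[10] = 24; x[11] = 23; x[12] = 21; x[13] = 17; x[14] = 9; x[15] = 18; x[16] = 11; x[17] = 22; x[18] = 19; x[19] = 13; x[20] = 1; x[21] = 2.
Since x[21] = x[1] = 2, the sequence is periodic with period 20.
So x[216] = x[1 + ((216-1) mod 20)] = x[16] = 11.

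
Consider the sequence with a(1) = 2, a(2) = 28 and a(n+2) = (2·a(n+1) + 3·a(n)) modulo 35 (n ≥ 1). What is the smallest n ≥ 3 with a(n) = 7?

5

We have a(1) = 2; a(2) = 28; a(3) = 27; a(4) = 33; a(5) = 7; a(6) = 8; a(7) = 2; a(8) = 28.
Since (a(7), a(8)) = (a(1), a(2)) = (2, 28) (two consecutive terms determine the rest), the sequence is periodic with period 6.
The value 7 first appears (with n ≥ 3) at a(5).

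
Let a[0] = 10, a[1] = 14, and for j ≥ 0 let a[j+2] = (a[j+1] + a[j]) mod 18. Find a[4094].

Listing terms: a[0] = 10,  a[1] = 14,  a[2] = 6,  a[3] = 2,  a[4] = 8,  a[5] = 10,  a[6] = 0,  a[7] = 10,  a[8] = 10,  a[9] = 2,  a[10] = 12,  a[11] = 14,  a[12] = 8,  a[13] = 4,  a[14] = 12,  a[15] = 16,  a[16] = 10,  a[17] = 8,  a[18] = 0,  a[19] = 8,  a[20] = 8,  a[21] = 16,  a[22] = 6,  a[23] = 4,  a[24] = 10,  a[25] = 14.
The sequence repeats with period 24.
(4094 - 0) mod 24 = 14, so a[4094] = a[14] = 12.

12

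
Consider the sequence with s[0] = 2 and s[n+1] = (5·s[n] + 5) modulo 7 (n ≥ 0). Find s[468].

Listing terms: s[0] = 2, s[1] = 1, s[2] = 3, s[3] = 6, s[4] = 0, s[5] = 5, s[6] = 2.
The sequence repeats with period 6.
(468 - 0) mod 6 = 0, so s[468] = s[0] = 2.

2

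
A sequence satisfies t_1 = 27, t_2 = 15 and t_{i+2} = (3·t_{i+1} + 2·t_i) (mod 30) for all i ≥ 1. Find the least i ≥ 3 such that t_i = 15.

We have t_1 = 27; t_2 = 15; t_3 = 9; t_4 = 27; t_5 = 9; t_6 = 21; t_7 = 21; t_8 = 15; t_9 = 27; t_{10} = 21; t_{11} = 27; t_{12} = 3; t_{13} = 3; t_{14} = 15; t_{15} = 21; t_{16} = 3; t_{17} = 21; t_{18} = 9; t_{19} = 9; t_{20} = 15; t_{21} = 3; t_{22} = 9; t_{23} = 3; t_{24} = 27; t_{25} = 27; t_{26} = 15.
Since (t_{25}, t_{26}) = (t_1, t_2) = (27, 15) (two consecutive terms determine the rest), the sequence is periodic with period 24.
The value 15 first appears (with i ≥ 3) at t_8.

8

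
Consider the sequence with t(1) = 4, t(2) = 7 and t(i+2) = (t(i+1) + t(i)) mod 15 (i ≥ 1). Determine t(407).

t(1) = 4, t(2) = 7, t(3) = 11, t(4) = 3, t(5) = 14, t(6) = 2, t(7) = 1, t(8) = 3, t(9) = 4, t(10) = 7.
The sequence repeats with period 8.
So t(407) = t(1 + ((407-1) mod 8)) = t(7) = 1.

1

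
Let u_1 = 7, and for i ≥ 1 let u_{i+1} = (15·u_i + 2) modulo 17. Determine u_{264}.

Computing terms: u_1 = 7,  u_2 = 5,  u_3 = 9,  u_4 = 1,  u_5 = 0,  u_6 = 2,  u_7 = 15,  u_8 = 6,  u_9 = 7.
The sequence repeats with period 8.
So u_{264} = u_{1 + ((264-1) mod 8)} = u_8 = 6.

6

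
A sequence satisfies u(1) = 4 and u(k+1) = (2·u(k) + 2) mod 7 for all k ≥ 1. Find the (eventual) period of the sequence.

3

We have u(1) = 4; u(2) = 3; u(3) = 1; u(4) = 4.
The sequence repeats with period 3.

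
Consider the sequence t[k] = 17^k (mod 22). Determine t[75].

21

We have t[1] = 17,  t[2] = 3,  t[3] = 7,  t[4] = 9,  t[5] = 21,  t[6] = 5,  t[7] = 19,  t[8] = 15,  t[9] = 13,  t[10] = 1,  t[11] = 17.
Since t[11] = t[1] = 17, the sequence is periodic with period 10.
(75 - 1) mod 10 = 4, so t[75] = t[5] = 21.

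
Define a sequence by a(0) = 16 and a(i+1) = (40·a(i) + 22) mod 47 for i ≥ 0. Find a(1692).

Listing terms: a(0) = 16,  a(1) = 4,  a(2) = 41,  a(3) = 17,  a(4) = 44,  a(5) = 43,  a(6) = 3,  a(7) = 1,  a(8) = 15,  a(9) = 11,  a(10) = 39,  a(11) = 31,  a(12) = 40,  a(13) = 24,  a(14) = 42,  a(15) = 10,  a(16) = 46,  a(17) = 29,  a(18) = 7,  a(19) = 20,  a(20) = 23,  a(21) = 2,  a(22) = 8,  a(23) = 13,  a(24) = 25,  a(25) = 35,  a(26) = 12,  a(27) = 32,  a(28) = 33,  a(29) = 26,  a(30) = 28,  a(31) = 14,  a(32) = 18,  a(33) = 37,  a(34) = 45,  a(35) = 36,  a(36) = 5,  a(37) = 34,  a(38) = 19,  a(39) = 30,  a(40) = 0,  a(41) = 22,  a(42) = 9,  a(43) = 6,  a(44) = 27,  a(45) = 21,  a(46) = 16.
Since a(46) = a(0) = 16, the sequence is periodic with period 46.
(1692 - 0) mod 46 = 36, so a(1692) = a(36) = 5.

5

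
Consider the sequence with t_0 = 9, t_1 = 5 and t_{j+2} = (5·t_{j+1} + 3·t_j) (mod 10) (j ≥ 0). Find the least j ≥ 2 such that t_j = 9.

Computing terms: t_0 = 9, t_1 = 5, t_2 = 2, t_3 = 5, t_4 = 1, t_5 = 0, t_6 = 3, t_7 = 5, t_8 = 4, t_9 = 5, t_{10} = 7, t_{11} = 0, t_{12} = 1, t_{13} = 5, t_{14} = 8, t_{15} = 5, t_{16} = 9, t_{17} = 0, t_{18} = 7, t_{19} = 5, t_{20} = 6, t_{21} = 5, t_{22} = 3, t_{23} = 0, t_{24} = 9, t_{25} = 5.
The sequence repeats with period 24.
The value 9 first appears (with j ≥ 2) at t_{16}.

16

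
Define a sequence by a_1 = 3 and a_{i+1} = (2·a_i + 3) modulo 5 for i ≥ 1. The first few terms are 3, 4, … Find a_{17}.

3

a_1 = 3, a_2 = 4, a_3 = 1, a_4 = 0, a_5 = 3.
The sequence repeats with period 4.
(17 - 1) mod 4 = 0, so a_{17} = a_1 = 3.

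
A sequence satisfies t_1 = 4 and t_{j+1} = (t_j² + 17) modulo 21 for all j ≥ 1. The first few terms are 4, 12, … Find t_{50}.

12

Computing terms: t_1 = 4,  t_2 = 12,  t_3 = 14,  t_4 = 3,  t_5 = 5,  t_6 = 0,  t_7 = 17,  t_8 = 12.
Since t_8 = t_2 = 12, the sequence is eventually periodic: after a pre-period of length 1 it cycles with period 6.
For j ≥ 2, t_j depends only on (j - 2) mod 6. (50 - 2) mod 6 = 0, so t_{50} = t_2 = 12.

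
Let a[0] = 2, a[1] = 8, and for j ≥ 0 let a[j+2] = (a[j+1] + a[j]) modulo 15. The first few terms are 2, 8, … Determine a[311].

a[0] = 2; a[1] = 8; a[2] = 10; a[3] = 3; a[4] = 13; a[5] = 1; a[6] = 14; a[7] = 0; a[8] = 14; a[9] = 14; a[10] = 13; a[11] = 12; a[12] = 10; a[13] = 7; a[14] = 2; a[15] = 9; a[16] = 11; a[17] = 5; a[18] = 1; a[19] = 6; a[20] = 7; a[21] = 13; a[22] = 5; a[23] = 3; a[24] = 8; a[25] = 11; a[26] = 4; a[27] = 0; a[28] = 4; a[29] = 4; a[30] = 8; a[31] = 12; a[32] = 5; a[33] = 2; a[34] = 7; a[35] = 9; a[36] = 1; a[37] = 10; a[38] = 11; a[39] = 6; a[40] = 2; a[41] = 8.
Since (a[40], a[41]) = (a[0], a[1]) = (2, 8) (two consecutive terms determine the rest), the sequence is periodic with period 40.
So a[311] = a[0 + ((311-0) mod 40)] = a[31] = 12.

12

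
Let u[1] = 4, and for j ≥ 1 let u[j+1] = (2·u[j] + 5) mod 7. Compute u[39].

Computing terms: u[1] = 4,  u[2] = 6,  u[3] = 3,  u[4] = 4.
The sequence repeats with period 3.
So u[39] = u[1 + ((39-1) mod 3)] = u[3] = 3.

3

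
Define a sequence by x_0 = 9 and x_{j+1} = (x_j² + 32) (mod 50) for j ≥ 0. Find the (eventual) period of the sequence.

8

x_0 = 9; x_1 = 13; x_2 = 1; x_3 = 33; x_4 = 21; x_5 = 23; x_6 = 11; x_7 = 3; x_8 = 41; x_9 = 13.
Since x_9 = x_1 = 13, the sequence is eventually periodic: after a pre-period of length 1 it cycles with period 8.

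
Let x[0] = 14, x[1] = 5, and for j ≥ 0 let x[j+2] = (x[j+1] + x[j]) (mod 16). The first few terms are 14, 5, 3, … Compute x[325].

x[0] = 14; x[1] = 5; x[2] = 3; x[3] = 8; x[4] = 11; x[5] = 3; x[6] = 14; x[7] = 1; x[8] = 15; x[9] = 0; x[10] = 15; x[11] = 15; x[12] = 14; x[13] = 13; x[14] = 11; x[15] = 8; x[16] = 3; x[17] = 11; x[18] = 14; x[19] = 9; x[20] = 7; x[21] = 0; x[22] = 7; x[23] = 7; x[24] = 14; x[25] = 5.
Since (x[24], x[25]) = (x[0], x[1]) = (14, 5) (two consecutive terms determine the rest), the sequence is periodic with period 24.
(325 - 0) mod 24 = 13, so x[325] = x[13] = 13.

13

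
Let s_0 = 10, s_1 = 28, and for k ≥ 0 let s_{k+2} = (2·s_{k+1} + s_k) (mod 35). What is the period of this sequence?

s_0 = 10, s_1 = 28, s_2 = 31, s_3 = 20, s_4 = 1, s_5 = 22, s_6 = 10, s_7 = 7, s_8 = 24, s_9 = 20, s_{10} = 29, s_{11} = 8, s_{12} = 10, s_{13} = 28.
The sequence repeats with period 12.

12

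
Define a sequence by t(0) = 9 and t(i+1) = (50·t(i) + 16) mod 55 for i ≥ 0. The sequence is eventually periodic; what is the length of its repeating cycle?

10

We have t(0) = 9,  t(1) = 26,  t(2) = 51,  t(3) = 36,  t(4) = 1,  t(5) = 11,  t(6) = 16,  t(7) = 46,  t(8) = 6,  t(9) = 41,  t(10) = 31,  t(11) = 26.
Since t(11) = t(1) = 26, the sequence is eventually periodic: after a pre-period of length 1 it cycles with period 10.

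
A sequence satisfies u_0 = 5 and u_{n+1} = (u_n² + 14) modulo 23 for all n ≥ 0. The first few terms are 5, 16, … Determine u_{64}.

7

u_0 = 5,  u_1 = 16,  u_2 = 17,  u_3 = 4,  u_4 = 7,  u_5 = 17.
Since u_5 = u_2 = 17, the sequence is eventually periodic: after a pre-period of length 2 it cycles with period 3.
For n ≥ 2, u_n depends only on (n - 2) mod 3. (64 - 2) mod 3 = 2, so u_{64} = u_4 = 7.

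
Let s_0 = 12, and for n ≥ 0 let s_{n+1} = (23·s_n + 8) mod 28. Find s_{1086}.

We have s_0 = 12,  s_1 = 4,  s_2 = 16,  s_3 = 12.
Since s_3 = s_0 = 12, the sequence is periodic with period 3.
(1086 - 0) mod 3 = 0, so s_{1086} = s_0 = 12.

12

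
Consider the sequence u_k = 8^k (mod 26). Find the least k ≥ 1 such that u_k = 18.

3

We have u_0 = 1,  u_1 = 8,  u_2 = 12,  u_3 = 18,  u_4 = 14,  u_5 = 8.
Since u_5 = u_1 = 8, the sequence is eventually periodic: after a pre-period of length 1 it cycles with period 4.
The value 18 first appears (with k ≥ 1) at u_3.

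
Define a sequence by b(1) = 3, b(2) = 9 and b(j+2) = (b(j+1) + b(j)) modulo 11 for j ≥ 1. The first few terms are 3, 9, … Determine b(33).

1

Computing terms: b(1) = 3; b(2) = 9; b(3) = 1; b(4) = 10; b(5) = 0; b(6) = 10; b(7) = 10; b(8) = 9; b(9) = 8; b(10) = 6; b(11) = 3; b(12) = 9.
The sequence repeats with period 10.
(33 - 1) mod 10 = 2, so b(33) = b(3) = 1.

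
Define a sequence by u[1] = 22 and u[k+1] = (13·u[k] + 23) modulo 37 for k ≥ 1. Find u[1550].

13

Computing terms: u[1] = 22; u[2] = 13; u[3] = 7; u[4] = 3; u[5] = 25; u[6] = 15; u[7] = 33; u[8] = 8; u[9] = 16; u[10] = 9; u[11] = 29; u[12] = 30; u[13] = 6; u[14] = 27; u[15] = 4; u[16] = 1; u[17] = 36; u[18] = 10; u[19] = 5; u[20] = 14; u[21] = 20; u[22] = 24; u[23] = 2; u[24] = 12; u[25] = 31; u[26] = 19; u[27] = 11; u[28] = 18; u[29] = 35; u[30] = 34; u[31] = 21; u[32] = 0; u[33] = 23; u[34] = 26; u[35] = 28; u[36] = 17; u[37] = 22.
Since u[37] = u[1] = 22, the sequence is periodic with period 36.
(1550 - 1) mod 36 = 1, so u[1550] = u[2] = 13.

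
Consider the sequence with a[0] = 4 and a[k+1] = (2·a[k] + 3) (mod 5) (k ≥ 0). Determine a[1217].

1

Computing terms: a[0] = 4; a[1] = 1; a[2] = 0; a[3] = 3; a[4] = 4.
Since a[4] = a[0] = 4, the sequence is periodic with period 4.
(1217 - 0) mod 4 = 1, so a[1217] = a[1] = 1.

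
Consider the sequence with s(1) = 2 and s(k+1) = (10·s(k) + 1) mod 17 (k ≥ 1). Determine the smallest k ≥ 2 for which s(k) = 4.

We have s(1) = 2, s(2) = 4, s(3) = 7, s(4) = 3, s(5) = 14, s(6) = 5, s(7) = 0, s(8) = 1, s(9) = 11, s(10) = 9, s(11) = 6, s(12) = 10, s(13) = 16, s(14) = 8, s(15) = 13, s(16) = 12, s(17) = 2.
The sequence repeats with period 16.
The value 4 first appears (with k ≥ 2) at s(2).

2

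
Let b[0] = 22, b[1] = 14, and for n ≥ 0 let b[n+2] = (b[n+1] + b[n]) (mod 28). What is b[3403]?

6

b[0] = 22; b[1] = 14; b[2] = 8; b[3] = 22; b[4] = 2; b[5] = 24; b[6] = 26; b[7] = 22; b[8] = 20; b[9] = 14; b[10] = 6; b[11] = 20; b[12] = 26; b[13] = 18; b[14] = 16; b[15] = 6; b[16] = 22; b[17] = 0; b[18] = 22; b[19] = 22; b[20] = 16; b[21] = 10; b[22] = 26; b[23] = 8; b[24] = 6; b[25] = 14; b[26] = 20; b[27] = 6; b[28] = 26; b[29] = 4; b[30] = 2; b[31] = 6; b[32] = 8; b[33] = 14; b[34] = 22; b[35] = 8; b[36] = 2; b[37] = 10; b[38] = 12; b[39] = 22; b[40] = 6; b[41] = 0; b[42] = 6; b[43] = 6; b[44] = 12; b[45] = 18; b[46] = 2; b[47] = 20; b[48] = 22; b[49] = 14.
Since (b[48], b[49]) = (b[0], b[1]) = (22, 14) (two consecutive terms determine the rest), the sequence is periodic with period 48.
So b[3403] = b[0 + ((3403-0) mod 48)] = b[43] = 6.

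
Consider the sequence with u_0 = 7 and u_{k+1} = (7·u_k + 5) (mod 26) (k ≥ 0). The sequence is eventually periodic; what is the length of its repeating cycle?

12

u_0 = 7; u_1 = 2; u_2 = 19; u_3 = 8; u_4 = 9; u_5 = 16; u_6 = 13; u_7 = 18; u_8 = 1; u_9 = 12; u_{10} = 11; u_{11} = 4; u_{12} = 7.
Since u_{12} = u_0 = 7, the sequence is periodic with period 12.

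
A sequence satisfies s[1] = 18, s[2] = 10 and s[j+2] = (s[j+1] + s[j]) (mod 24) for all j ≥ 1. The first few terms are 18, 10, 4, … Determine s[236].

2

s[1] = 18; s[2] = 10; s[3] = 4; s[4] = 14; s[5] = 18; s[6] = 8; s[7] = 2; s[8] = 10; s[9] = 12; s[10] = 22; s[11] = 10; s[12] = 8; s[13] = 18; s[14] = 2; s[15] = 20; s[16] = 22; s[17] = 18; s[18] = 16; s[19] = 10; s[20] = 2; s[21] = 12; s[22] = 14; s[23] = 2; s[24] = 16; s[25] = 18; s[26] = 10.
Since (s[25], s[26]) = (s[1], s[2]) = (18, 10) (two consecutive terms determine the rest), the sequence is periodic with period 24.
So s[236] = s[1 + ((236-1) mod 24)] = s[20] = 2.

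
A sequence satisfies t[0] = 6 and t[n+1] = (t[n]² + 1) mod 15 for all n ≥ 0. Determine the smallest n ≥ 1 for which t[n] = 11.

3

t[0] = 6, t[1] = 7, t[2] = 5, t[3] = 11, t[4] = 2, t[5] = 5.
Since t[5] = t[2] = 5, the sequence is eventually periodic: after a pre-period of length 2 it cycles with period 3.
The value 11 first appears (with n ≥ 1) at t[3].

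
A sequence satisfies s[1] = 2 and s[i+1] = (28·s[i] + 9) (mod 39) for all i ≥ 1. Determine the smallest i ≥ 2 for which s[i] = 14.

4

We have s[1] = 2,  s[2] = 26,  s[3] = 35,  s[4] = 14,  s[5] = 11,  s[6] = 5,  s[7] = 32,  s[8] = 8,  s[9] = 38,  s[10] = 20,  s[11] = 23,  s[12] = 29,  s[13] = 2.
Since s[13] = s[1] = 2, the sequence is periodic with period 12.
The value 14 first appears (with i ≥ 2) at s[4].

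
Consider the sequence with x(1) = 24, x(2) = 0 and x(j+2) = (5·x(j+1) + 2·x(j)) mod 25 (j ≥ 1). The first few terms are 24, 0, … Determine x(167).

x(1) = 24,  x(2) = 0,  x(3) = 23,  x(4) = 15,  x(5) = 21,  x(6) = 10,  x(7) = 17,  x(8) = 5,  x(9) = 9,  x(10) = 5,  x(11) = 18,  x(12) = 0,  x(13) = 11,  x(14) = 5,  x(15) = 22,  x(16) = 20,  x(17) = 19,  x(18) = 10,  x(19) = 13,  x(20) = 10,  x(21) = 1,  x(22) = 0,  x(23) = 2,  x(24) = 10,  x(25) = 4,  x(26) = 15,  x(27) = 8,  x(28) = 20,  x(29) = 16,  x(30) = 20,  x(31) = 7,  x(32) = 0,  x(33) = 14,  x(34) = 20,  x(35) = 3,  x(36) = 5,  x(37) = 6,  x(38) = 15,  x(39) = 12,  x(40) = 15,  x(41) = 24,  x(42) = 0.
Since (x(41), x(42)) = (x(1), x(2)) = (24, 0) (two consecutive terms determine the rest), the sequence is periodic with period 40.
(167 - 1) mod 40 = 6, so x(167) = x(7) = 17.

17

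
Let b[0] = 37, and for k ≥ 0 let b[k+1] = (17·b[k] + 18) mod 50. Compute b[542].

17

Listing terms: b[0] = 37, b[1] = 47, b[2] = 17, b[3] = 7, b[4] = 37.
Since b[4] = b[0] = 37, the sequence is periodic with period 4.
So b[542] = b[0 + ((542-0) mod 4)] = b[2] = 17.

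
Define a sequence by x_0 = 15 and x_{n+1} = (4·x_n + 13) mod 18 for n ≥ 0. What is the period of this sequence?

x_0 = 15,  x_1 = 1,  x_2 = 17,  x_3 = 9,  x_4 = 13,  x_5 = 11,  x_6 = 3,  x_7 = 7,  x_8 = 5,  x_9 = 15.
The sequence repeats with period 9.

9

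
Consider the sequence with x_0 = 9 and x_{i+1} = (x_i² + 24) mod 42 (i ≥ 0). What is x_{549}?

Computing terms: x_0 = 9, x_1 = 21, x_2 = 3, x_3 = 33, x_4 = 21.
Since x_4 = x_1 = 21, the sequence is eventually periodic: after a pre-period of length 1 it cycles with period 3.
For i ≥ 1, x_i depends only on (i - 1) mod 3. (549 - 1) mod 3 = 2, so x_{549} = x_3 = 33.

33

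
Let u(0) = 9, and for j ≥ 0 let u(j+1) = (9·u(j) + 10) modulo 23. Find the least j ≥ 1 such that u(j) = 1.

2

We have u(0) = 9; u(1) = 22; u(2) = 1; u(3) = 19; u(4) = 20; u(5) = 6; u(6) = 18; u(7) = 11; u(8) = 17; u(9) = 2; u(10) = 5; u(11) = 9.
Since u(11) = u(0) = 9, the sequence is periodic with period 11.
The value 1 first appears (with j ≥ 1) at u(2).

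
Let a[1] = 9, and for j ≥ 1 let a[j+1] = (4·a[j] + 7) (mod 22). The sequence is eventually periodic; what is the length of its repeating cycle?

a[1] = 9,  a[2] = 21,  a[3] = 3,  a[4] = 19,  a[5] = 17,  a[6] = 9.
The sequence repeats with period 5.

5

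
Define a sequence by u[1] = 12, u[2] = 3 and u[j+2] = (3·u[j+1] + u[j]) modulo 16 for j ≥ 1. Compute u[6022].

2

Listing terms: u[1] = 12,  u[2] = 3,  u[3] = 5,  u[4] = 2,  u[5] = 11,  u[6] = 3,  u[7] = 4,  u[8] = 15,  u[9] = 1,  u[10] = 2,  u[11] = 7,  u[12] = 7,  u[13] = 12,  u[14] = 11,  u[15] = 13,  u[16] = 2,  u[17] = 3,  u[18] = 11,  u[19] = 4,  u[20] = 7,  u[21] = 9,  u[22] = 2,  u[23] = 15,  u[24] = 15,  u[25] = 12,  u[26] = 3.
The sequence repeats with period 24.
(6022 - 1) mod 24 = 21, so u[6022] = u[22] = 2.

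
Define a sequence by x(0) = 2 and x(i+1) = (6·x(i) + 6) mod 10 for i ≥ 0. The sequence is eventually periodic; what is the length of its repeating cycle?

We have x(0) = 2,  x(1) = 8,  x(2) = 4,  x(3) = 0,  x(4) = 6,  x(5) = 2.
Since x(5) = x(0) = 2, the sequence is periodic with period 5.

5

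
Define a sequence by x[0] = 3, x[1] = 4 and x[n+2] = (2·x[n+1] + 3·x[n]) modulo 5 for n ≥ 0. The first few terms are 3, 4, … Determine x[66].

2

We have x[0] = 3,  x[1] = 4,  x[2] = 2,  x[3] = 1,  x[4] = 3,  x[5] = 4.
The sequence repeats with period 4.
(66 - 0) mod 4 = 2, so x[66] = x[2] = 2.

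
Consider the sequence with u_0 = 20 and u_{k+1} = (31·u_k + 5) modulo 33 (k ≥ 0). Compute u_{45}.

20

u_0 = 20, u_1 = 31, u_2 = 9, u_3 = 20.
The sequence repeats with period 3.
So u_{45} = u_{0 + ((45-0) mod 3)} = u_0 = 20.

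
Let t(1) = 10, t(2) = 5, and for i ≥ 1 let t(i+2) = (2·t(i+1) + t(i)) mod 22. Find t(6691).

20

Computing terms: t(1) = 10,  t(2) = 5,  t(3) = 20,  t(4) = 1,  t(5) = 0,  t(6) = 1,  t(7) = 2,  t(8) = 5,  t(9) = 12,  t(10) = 7,  t(11) = 4,  t(12) = 15,  t(13) = 12,  t(14) = 17,  t(15) = 2,  t(16) = 21,  t(17) = 0,  t(18) = 21,  t(19) = 20,  t(20) = 17,  t(21) = 10,  t(22) = 15,  t(23) = 18,  t(24) = 7,  t(25) = 10,  t(26) = 5.
Since (t(25), t(26)) = (t(1), t(2)) = (10, 5) (two consecutive terms determine the rest), the sequence is periodic with period 24.
So t(6691) = t(1 + ((6691-1) mod 24)) = t(19) = 20.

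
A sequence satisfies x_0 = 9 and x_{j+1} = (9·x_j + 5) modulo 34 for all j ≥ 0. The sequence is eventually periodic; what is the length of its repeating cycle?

8

We have x_0 = 9, x_1 = 18, x_2 = 31, x_3 = 12, x_4 = 11, x_5 = 2, x_6 = 23, x_7 = 8, x_8 = 9.
The sequence repeats with period 8.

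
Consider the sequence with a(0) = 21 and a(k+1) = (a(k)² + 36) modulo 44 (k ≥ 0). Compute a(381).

1

a(0) = 21; a(1) = 37; a(2) = 41; a(3) = 1; a(4) = 37.
Since a(4) = a(1) = 37, the sequence is eventually periodic: after a pre-period of length 1 it cycles with period 3.
For k ≥ 1, a(k) depends only on (k - 1) mod 3. (381 - 1) mod 3 = 2, so a(381) = a(3) = 1.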